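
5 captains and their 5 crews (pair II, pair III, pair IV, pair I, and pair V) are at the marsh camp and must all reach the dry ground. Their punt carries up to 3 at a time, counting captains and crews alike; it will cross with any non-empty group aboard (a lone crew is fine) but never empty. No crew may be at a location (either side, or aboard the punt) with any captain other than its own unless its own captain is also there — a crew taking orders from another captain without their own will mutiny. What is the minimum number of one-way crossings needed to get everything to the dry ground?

Counting alone: each trip to the dry ground takes at most 3 across and each return brings at least 1 back, so after t trips out (and t−1 returns) at most 3t − (t−1) of the 10 are across; that first reaches 10 at t = 5, so at least 9 crossings are needed.
The safety rule pushes this higher. Following every safe sequence of crossings, the most of the 10 that can be at the dry ground as the punt arrives there on crossing 9 is 9 — never all 10.
So no plan with fewer than 11 crossings exists, and this one achieves 11:
1. captain II and crew II cross → the dry ground.
2. captain II crosses ← the marsh camp.
3. crew I, crew III, and crew IV cross → the dry ground.
4. crew II crosses ← the marsh camp.
5. captain I, captain III, and captain IV cross → the dry ground.
6. captain III and crew III cross ← the marsh camp.
7. captain II, captain III, and captain V cross → the dry ground.
8. crew IV crosses ← the marsh camp.
9. crew II and crew III cross → the dry ground.
10. crew II crosses ← the marsh camp.
11. crew II, crew IV, and crew V cross → the dry ground.

11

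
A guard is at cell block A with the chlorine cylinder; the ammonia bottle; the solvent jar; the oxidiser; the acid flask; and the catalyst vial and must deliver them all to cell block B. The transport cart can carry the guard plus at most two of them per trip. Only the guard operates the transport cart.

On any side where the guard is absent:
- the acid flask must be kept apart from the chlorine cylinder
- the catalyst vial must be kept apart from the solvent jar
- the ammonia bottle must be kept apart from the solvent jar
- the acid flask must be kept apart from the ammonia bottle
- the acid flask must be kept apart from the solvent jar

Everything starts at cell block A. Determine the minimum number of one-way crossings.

Counting alone: the guard can take at most 2 across per trip to cell block B, so moving all 6 needs at least 3 loaded trips out, with a return between consecutive ones — at least 5 crossings.
The safety rule pushes this higher. Following every safe sequence of crossings, the most of the 6 that can be at cell block B as the transport cart arrives there on crossings 5, 7 is 4, 5 respectively — never all 6.
So no plan with fewer than 9 crossings exists, and this one achieves 9:
1. Guard goes to cell block B with the acid flask and the solvent jar.
2. Guard goes back to cell block A with the solvent jar.
3. Guard goes to cell block B with the chlorine cylinder and the solvent jar.
4. Guard goes back to cell block A with the acid flask.
5. Guard goes to cell block B with the ammonia bottle and the oxidiser.
6. Guard goes back to cell block A with the ammonia bottle.
7. Guard goes to cell block B with the ammonia bottle and the catalyst vial.
8. Guard goes back to cell block A with the solvent jar.
9. Guard goes to cell block B with the acid flask and the solvent jar.

9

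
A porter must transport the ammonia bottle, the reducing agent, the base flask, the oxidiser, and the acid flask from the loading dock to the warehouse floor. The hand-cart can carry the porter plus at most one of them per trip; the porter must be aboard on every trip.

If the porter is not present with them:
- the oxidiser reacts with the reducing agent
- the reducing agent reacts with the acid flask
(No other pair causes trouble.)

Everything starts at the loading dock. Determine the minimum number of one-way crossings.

Counting alone: the porter can take at most 1 across per trip to the warehouse floor, so moving all 5 needs at least 5 loaded trips out, with a return between consecutive ones — at least 9 crossings.
The safety rule pushes this higher. Following every safe sequence of crossings, the most of the 5 that can be at the warehouse floor as the hand-cart arrives there on crossing 9 is 4 — never all 5.
So no plan with fewer than 11 crossings exists, and this one achieves 11:
1. Porter goes to the warehouse floor with the reducing agent.
2. Porter goes back to the loading dock alone.
3. Porter goes to the warehouse floor with the ammonia bottle.
4. Porter goes back to the loading dock alone.
5. Porter goes to the warehouse floor with the base flask.
6. Porter goes back to the loading dock alone.
7. Porter goes to the warehouse floor with the oxidiser.
8. Porter goes back to the loading dock with the reducing agent.
9. Porter goes to the warehouse floor with the acid flask.
10. Porter goes back to the loading dock alone.
11. Porter goes to the warehouse floor with the reducing agent.

11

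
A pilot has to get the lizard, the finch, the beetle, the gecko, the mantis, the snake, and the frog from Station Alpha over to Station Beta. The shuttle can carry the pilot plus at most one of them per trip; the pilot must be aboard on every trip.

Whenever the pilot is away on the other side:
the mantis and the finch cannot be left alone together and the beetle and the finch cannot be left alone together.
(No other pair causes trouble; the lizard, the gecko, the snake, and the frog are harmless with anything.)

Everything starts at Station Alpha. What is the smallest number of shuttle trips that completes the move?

15

Counting alone: the pilot can take at most 1 across per trip to Station Beta, so moving all 7 needs at least 7 loaded trips out, with a return between consecutive ones — at least 13 crossings.
The safety rule pushes this higher. Following every safe sequence of crossings, the most of the 7 that can be at Station Beta as the shuttle arrives there on crossing 13 is 6 — never all 7.
So no plan with fewer than 15 crossings exists, and this one achieves 15:
1. Pilot goes to Station Beta with the finch.
2. Pilot goes back to Station Alpha alone.
3. Pilot goes to Station Beta with the lizard.
4. Pilot goes back to Station Alpha alone.
5. Pilot goes to Station Beta with the beetle.
6. Pilot goes back to Station Alpha with the finch.
7. Pilot goes to Station Beta with the mantis.
8. Pilot goes back to Station Alpha alone.
9. Pilot goes to Station Beta with the gecko.
10. Pilot goes back to Station Alpha alone.
11. Pilot goes to Station Beta with the snake.
12. Pilot goes back to Station Alpha alone.
13. Pilot goes to Station Beta with the frog.
14. Pilot goes back to Station Alpha alone.
15. Pilot goes to Station Beta with the finch.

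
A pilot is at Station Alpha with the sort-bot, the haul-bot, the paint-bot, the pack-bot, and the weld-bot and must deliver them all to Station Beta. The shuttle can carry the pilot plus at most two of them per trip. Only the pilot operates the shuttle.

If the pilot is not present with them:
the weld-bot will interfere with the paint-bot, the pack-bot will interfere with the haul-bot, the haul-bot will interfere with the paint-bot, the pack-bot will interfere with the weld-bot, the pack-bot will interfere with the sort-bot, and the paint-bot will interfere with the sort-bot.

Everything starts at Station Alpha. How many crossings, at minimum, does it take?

Counting alone: the pilot can take at most 2 across per trip to Station Beta, so moving all 5 needs at least 3 loaded trips out, with a return between consecutive ones — at least 5 crossings.
The safety rule pushes this higher. Following every safe sequence of crossings, the most of the 5 that can be at Station Beta as the shuttle arrives there on crossing 5 is 4 — never all 5.
So no plan with fewer than 7 crossings exists, and this one achieves 7:
1. Pilot goes to Station Beta with the pack-bot and the paint-bot.  [Station Alpha: the haul-bot, the sort-bot, the weld-bot | Station Beta: the pack-bot, the paint-bot]
2. Pilot goes back to Station Alpha alone.  [Station Alpha: the haul-bot, the sort-bot, the weld-bot | Station Beta: the pack-bot, the paint-bot]
3. Pilot goes to Station Beta with the sort-bot.  [Station Alpha: the haul-bot, the weld-bot | Station Beta: the pack-bot, the paint-bot, the sort-bot]
4. Pilot goes back to Station Alpha with the pack-bot and the paint-bot.  [Station Alpha: the haul-bot, the pack-bot, the paint-bot, the weld-bot | Station Beta: the sort-bot]
5. Pilot goes to Station Beta with the haul-bot and the weld-bot.  [Station Alpha: the pack-bot, the paint-bot | Station Beta: the haul-bot, the sort-bot, the weld-bot]
6. Pilot goes back to Station Alpha alone.  [Station Alpha: the pack-bot, the paint-bot | Station Beta: the haul-bot, the sort-bot, the weld-bot]
7. Pilot goes to Station Beta with the pack-bot and the paint-bot.  [Station Alpha: — | Station Beta: the haul-bot, the pack-bot, the paint-bot, the sort-bot, the weld-bot]

7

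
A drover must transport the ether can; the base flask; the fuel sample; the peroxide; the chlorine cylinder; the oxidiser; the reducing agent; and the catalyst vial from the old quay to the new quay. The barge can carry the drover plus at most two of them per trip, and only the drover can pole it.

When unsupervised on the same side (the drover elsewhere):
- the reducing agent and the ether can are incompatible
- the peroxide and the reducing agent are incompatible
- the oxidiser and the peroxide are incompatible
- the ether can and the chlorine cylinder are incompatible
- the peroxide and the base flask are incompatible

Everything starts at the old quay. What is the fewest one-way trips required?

Counting alone: the drover can take at most 2 across per trip to the new quay, so moving all 8 needs at least 4 loaded trips out, with a return between consecutive ones — at least 7 crossings.
The safety rule pushes this higher. Following every safe sequence of crossings, the most of the 8 that can be at the new quay as the barge arrives there on crossing 7 is 7 — never all 8.
So no plan with fewer than 9 crossings exists, and this one achieves 9:
1. Drover goes to the new quay with the ether can and the peroxide.  [the old quay: the base flask, the catalyst vial, the chlorine cylinder, the fuel sample, the oxidiser, the reducing agent | the new quay: the ether can, the peroxide]
2. Drover goes back to the old quay alone.  [the old quay: the base flask, the catalyst vial, the chlorine cylinder, the fuel sample, the oxidiser, the reducing agent | the new quay: the ether can, the peroxide]
3. Drover goes to the new quay with the base flask and the fuel sample.  [the old quay: the catalyst vial, the chlorine cylinder, the oxidiser, the reducing agent | the new quay: the base flask, the ether can, the fuel sample, the peroxide]
4. Drover goes back to the old quay with the peroxide.  [the old quay: the catalyst vial, the chlorine cylinder, the oxidiser, the peroxide, the reducing agent | the new quay: the base flask, the ether can, the fuel sample]
5. Drover goes to the new quay with the oxidiser and the reducing agent.  [the old quay: the catalyst vial, the chlorine cylinder, the peroxide | the new quay: the base flask, the ether can, the fuel sample, the oxidiser, the reducing agent]
6. Drover goes back to the old quay with the ether can.  [the old quay: the catalyst vial, the chlorine cylinder, the ether can, the peroxide | the new quay: the base flask, the fuel sample, the oxidiser, the reducing agent]
7. Drover goes to the new quay with the catalyst vial and the chlorine cylinder.  [the old quay: the ether can, the peroxide | the new quay: the base flask, the catalyst vial, the chlorine cylinder, the fuel sample, the oxidiser, the reducing agent]
8. Drover goes back to the old quay alone.  [the old quay: the ether can, the peroxide | the new quay: the base flask, the catalyst vial, the chlorine cylinder, the fuel sample, the oxidiser, the reducing agent]
9. Drover goes to the new quay with the ether can and the peroxide.  [the old quay: — | the new quay: the base flask, the catalyst vial, the chlorine cylinder, the ether can, the fuel sample, the oxidiser, the peroxide, the reducing agent]

9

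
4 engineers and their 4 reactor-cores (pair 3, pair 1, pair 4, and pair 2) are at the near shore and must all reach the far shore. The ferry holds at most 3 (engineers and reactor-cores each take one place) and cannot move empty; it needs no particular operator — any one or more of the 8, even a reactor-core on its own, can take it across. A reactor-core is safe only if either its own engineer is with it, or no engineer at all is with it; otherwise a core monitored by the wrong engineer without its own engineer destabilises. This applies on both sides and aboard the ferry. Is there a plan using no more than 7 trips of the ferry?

No

Counting alone: each trip to the far shore takes at most 3 across and each return brings at least 1 back, so after t trips out (and t−1 returns) at most 3t − (t−1) of the 8 are across; that first reaches 8 at t = 4, so at least 7 crossings are needed.
The safety rule pushes this higher. Following every safe sequence of crossings, the most of the 8 that can be at the far shore as the ferry arrives there on crossing 7 is 7 — never all 8.
So the move cannot be finished within 7 crossings. (The shortest complete plan takes 9:)
1. engineer 3 and reactor-core 3 cross → the far shore.
2. engineer 3 crosses ← the near shore.
3. engineer 1, engineer 3, and reactor-core 1 cross → the far shore.
4. engineer 3 and reactor-core 3 cross ← the near shore.
5. engineer 2, engineer 3, and engineer 4 cross → the far shore.
6. reactor-core 1 crosses ← the near shore.
7. reactor-core 1 and reactor-core 3 cross → the far shore.
8. reactor-core 3 crosses ← the near shore.
9. reactor-core 2, reactor-core 3, and reactor-core 4 cross → the far shore.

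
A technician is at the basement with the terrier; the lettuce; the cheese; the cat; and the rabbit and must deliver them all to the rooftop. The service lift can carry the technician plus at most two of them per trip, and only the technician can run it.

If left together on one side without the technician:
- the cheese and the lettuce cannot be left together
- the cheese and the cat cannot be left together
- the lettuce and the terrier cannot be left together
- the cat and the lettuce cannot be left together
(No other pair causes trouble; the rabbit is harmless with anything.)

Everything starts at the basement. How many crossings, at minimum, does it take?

Counting alone: the technician can take at most 2 across per trip to the rooftop, so moving all 5 needs at least 3 loaded trips out, with a return between consecutive ones — at least 5 crossings.
The safety rule pushes this higher. Following every safe sequence of crossings, the most of the 5 that can be at the rooftop as the service lift arrives there on crossing 5 is 4 — never all 5.
So no plan with fewer than 7 crossings exists, and this one achieves 7:
1. Technician goes to the rooftop with the cheese and the lettuce.  [the basement: the cat, the rabbit, the terrier | the rooftop: the cheese, the lettuce]
2. Technician goes back to the basement with the lettuce.  [the basement: the cat, the lettuce, the rabbit, the terrier | the rooftop: the cheese]
3. Technician goes to the rooftop with the lettuce and the terrier.  [the basement: the cat, the rabbit | the rooftop: the cheese, the lettuce, the terrier]
4. Technician goes back to the basement with the lettuce.  [the basement: the cat, the lettuce, the rabbit | the rooftop: the cheese, the terrier]
5. Technician goes to the rooftop with the lettuce and the rabbit.  [the basement: the cat | the rooftop: the cheese, the lettuce, the rabbit, the terrier]
6. Technician goes back to the basement with the lettuce.  [the basement: the cat, the lettuce | the rooftop: the cheese, the rabbit, the terrier]
7. Technician goes to the rooftop with the cat and the lettuce.  [the basement: — | the rooftop: the cat, the cheese, the lettuce, the rabbit, the terrier]

7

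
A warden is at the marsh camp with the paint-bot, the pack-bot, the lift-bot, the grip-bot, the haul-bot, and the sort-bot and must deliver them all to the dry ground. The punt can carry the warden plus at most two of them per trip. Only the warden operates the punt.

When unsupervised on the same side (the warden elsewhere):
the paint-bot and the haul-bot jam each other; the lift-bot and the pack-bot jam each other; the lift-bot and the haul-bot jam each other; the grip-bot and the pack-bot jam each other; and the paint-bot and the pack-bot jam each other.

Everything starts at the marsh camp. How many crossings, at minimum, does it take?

Counting alone: the warden can take at most 2 across per trip to the dry ground, so moving all 6 needs at least 3 loaded trips out, with a return between consecutive ones — at least 5 crossings.
The safety rule pushes this higher. Following every safe sequence of crossings, the most of the 6 that can be at the dry ground as the punt arrives there on crossing 5 is 5 — never all 6.
So no plan with fewer than 7 crossings exists, and this one achieves 7:
1. Warden goes to the dry ground with the haul-bot and the pack-bot.  [the marsh camp: the grip-bot, the lift-bot, the paint-bot, the sort-bot | the dry ground: the haul-bot, the pack-bot]
2. Warden goes back to the marsh camp alone.  [the marsh camp: the grip-bot, the lift-bot, the paint-bot, the sort-bot | the dry ground: the haul-bot, the pack-bot]
3. Warden goes to the dry ground with the lift-bot and the paint-bot.  [the marsh camp: the grip-bot, the sort-bot | the dry ground: the haul-bot, the lift-bot, the pack-bot, the paint-bot]
4. Warden goes back to the marsh camp with the haul-bot and the pack-bot.  [the marsh camp: the grip-bot, the haul-bot, the pack-bot, the sort-bot | the dry ground: the lift-bot, the paint-bot]
5. Warden goes to the dry ground with the grip-bot and the sort-bot.  [the marsh camp: the haul-bot, the pack-bot | the dry ground: the grip-bot, the lift-bot, the paint-bot, the sort-bot]
6. Warden goes back to the marsh camp alone.  [the marsh camp: the haul-bot, the pack-bot | the dry ground: the grip-bot, the lift-bot, the paint-bot, the sort-bot]
7. Warden goes to the dry ground with the haul-bot and the pack-bot.  [the marsh camp: — | the dry ground: the grip-bot, the haul-bot, the lift-bot, the pack-bot, the paint-bot, the sort-bot]

7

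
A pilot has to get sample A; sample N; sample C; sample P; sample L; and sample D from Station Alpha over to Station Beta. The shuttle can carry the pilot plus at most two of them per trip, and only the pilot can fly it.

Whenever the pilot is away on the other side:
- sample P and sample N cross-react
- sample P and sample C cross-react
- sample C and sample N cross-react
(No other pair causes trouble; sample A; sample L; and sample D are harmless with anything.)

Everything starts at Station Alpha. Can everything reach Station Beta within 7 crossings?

No

Counting alone: the pilot can take at most 2 across per trip to Station Beta, so moving all 6 needs at least 3 loaded trips out, with a return between consecutive ones — at least 5 crossings.
The safety rule pushes this higher. Following every safe sequence of crossings, the most of the 6 that can be at Station Beta as the shuttle arrives there on crossings 5, 7 is 4, 5 respectively — never all 6.
So the move cannot be finished within 7 crossings. (The shortest complete plan takes 9:)
1. Pilot goes to Station Beta with sample C and sample N.  [Station Alpha: sample A, sample D, sample L, sample P | Station Beta: sample C, sample N]
2. Pilot goes back to Station Alpha with sample N.  [Station Alpha: sample A, sample D, sample L, sample N, sample P | Station Beta: sample C]
3. Pilot goes to Station Beta with sample A and sample N.  [Station Alpha: sample D, sample L, sample P | Station Beta: sample A, sample C, sample N]
4. Pilot goes back to Station Alpha with sample N.  [Station Alpha: sample D, sample L, sample N, sample P | Station Beta: sample A, sample C]
5. Pilot goes to Station Beta with sample L and sample N.  [Station Alpha: sample D, sample P | Station Beta: sample A, sample C, sample L, sample N]
6. Pilot goes back to Station Alpha with sample N.  [Station Alpha: sample D, sample N, sample P | Station Beta: sample A, sample C, sample L]
7. Pilot goes to Station Beta with sample D and sample N.  [Station Alpha: sample P | Station Beta: sample A, sample C, sample D, sample L, sample N]
8. Pilot goes back to Station Alpha with sample N.  [Station Alpha: sample N, sample P | Station Beta: sample A, sample C, sample D, sample L]
9. Pilot goes to Station Beta with sample N and sample P.  [Station Alpha: — | Station Beta: sample A, sample C, sample D, sample L, sample N, sample P]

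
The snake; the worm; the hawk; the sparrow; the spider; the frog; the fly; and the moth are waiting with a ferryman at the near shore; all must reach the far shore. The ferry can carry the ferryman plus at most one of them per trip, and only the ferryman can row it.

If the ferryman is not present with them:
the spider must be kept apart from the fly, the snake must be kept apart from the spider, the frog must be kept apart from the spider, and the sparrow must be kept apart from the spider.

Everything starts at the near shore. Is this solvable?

No

Following every safe sequence of crossings from the start, the most of the 8 that can be at the far shore as the ferry arrives there on crossings 1, 3, 5, 7, 9 is 1, 2, 3, 4, 5 respectively; the best ever achieved is 5 of 8.
From crossing 11 on, no configuration arises that was not already reachable earlier: only 88 distinct safe configurations (who is on which side, and where the ferry is) can ever be reached, none of them has everyone across, and every continuation just revisits them. So no valid plan exists.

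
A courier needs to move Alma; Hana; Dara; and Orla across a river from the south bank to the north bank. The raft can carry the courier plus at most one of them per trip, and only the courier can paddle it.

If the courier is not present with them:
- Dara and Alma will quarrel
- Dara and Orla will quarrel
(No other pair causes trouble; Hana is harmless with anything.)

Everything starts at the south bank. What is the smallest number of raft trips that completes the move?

9

Counting alone: the courier can take at most 1 across per trip to the north bank, so moving all 4 needs at least 4 loaded trips out, with a return between consecutive ones — at least 7 crossings.
The safety rule pushes this higher. Following every safe sequence of crossings, the most of the 4 that can be at the north bank as the raft arrives there on crossing 7 is 3 — never all 4.
So no plan with fewer than 9 crossings exists, and this one achieves 9:
1. Courier goes to the north bank with Dara.  [the south bank: Alma, Hana, Orla | the north bank: Dara]
2. Courier goes back to the south bank alone.  [the south bank: Alma, Hana, Orla | the north bank: Dara]
3. Courier goes to the north bank with Alma.  [the south bank: Hana, Orla | the north bank: Alma, Dara]
4. Courier goes back to the south bank with Dara.  [the south bank: Dara, Hana, Orla | the north bank: Alma]
5. Courier goes to the north bank with Orla.  [the south bank: Dara, Hana | the north bank: Alma, Orla]
6. Courier goes back to the south bank alone.  [the south bank: Dara, Hana | the north bank: Alma, Orla]
7. Courier goes to the north bank with Hana.  [the south bank: Dara | the north bank: Alma, Hana, Orla]
8. Courier goes back to the south bank alone.  [the south bank: Dara | the north bank: Alma, Hana, Orla]
9. Courier goes to the north bank with Dara.  [the south bank: — | the north bank: Alma, Dara, Hana, Orla]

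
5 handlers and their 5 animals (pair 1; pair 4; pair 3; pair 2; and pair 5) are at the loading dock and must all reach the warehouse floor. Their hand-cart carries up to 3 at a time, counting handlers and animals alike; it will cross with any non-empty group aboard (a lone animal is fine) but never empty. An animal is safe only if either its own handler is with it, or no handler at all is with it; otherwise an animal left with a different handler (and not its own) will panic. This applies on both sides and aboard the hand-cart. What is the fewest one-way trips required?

Counting alone: each trip to the warehouse floor takes at most 3 across and each return brings at least 1 back, so after t trips out (and t−1 returns) at most 3t − (t−1) of the 10 are across; that first reaches 10 at t = 5, so at least 9 crossings are needed.
The safety rule pushes this higher. Following every safe sequence of crossings, the most of the 10 that can be at the warehouse floor as the hand-cart arrives there on crossing 9 is 9 — never all 10.
So no plan with fewer than 11 crossings exists, and this one achieves 11:
1. animal 1 and handler 1 cross → the warehouse floor.
2. handler 1 crosses ← the loading dock.
3. animal 2, animal 3, and animal 4 cross → the warehouse floor.
4. animal 1 crosses ← the loading dock.
5. handler 2, handler 3, and handler 4 cross → the warehouse floor.
6. animal 4 and handler 4 cross ← the loading dock.
7. handler 1, handler 4, and handler 5 cross → the warehouse floor.
8. animal 3 crosses ← the loading dock.
9. animal 1 and animal 4 cross → the warehouse floor.
10. animal 1 crosses ← the loading dock.
11. animal 1, animal 3, and animal 5 cross → the warehouse floor.

11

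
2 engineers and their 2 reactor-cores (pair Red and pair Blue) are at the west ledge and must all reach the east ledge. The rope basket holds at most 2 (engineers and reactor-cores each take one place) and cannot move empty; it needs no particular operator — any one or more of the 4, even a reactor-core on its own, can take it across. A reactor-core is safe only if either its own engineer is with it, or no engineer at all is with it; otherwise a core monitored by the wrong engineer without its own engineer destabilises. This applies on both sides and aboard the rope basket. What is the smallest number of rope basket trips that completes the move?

Counting alone: each trip to the east ledge takes at most 2 across and each return brings at least 1 back, so after t trips out (and t−1 returns) at most 2t − (t−1) of the 4 are across; that first reaches 4 at t = 3, so at least 5 crossings are needed.
The plan below uses exactly 5 crossings, so it is optimal:
1. engineer Red and reactor-core Red cross → the east ledge.
2. engineer Red crosses ← the west ledge.
3. engineer Blue and engineer Red cross → the east ledge.
4. engineer Blue crosses ← the west ledge.
5. engineer Blue and reactor-core Blue cross → the east ledge.

5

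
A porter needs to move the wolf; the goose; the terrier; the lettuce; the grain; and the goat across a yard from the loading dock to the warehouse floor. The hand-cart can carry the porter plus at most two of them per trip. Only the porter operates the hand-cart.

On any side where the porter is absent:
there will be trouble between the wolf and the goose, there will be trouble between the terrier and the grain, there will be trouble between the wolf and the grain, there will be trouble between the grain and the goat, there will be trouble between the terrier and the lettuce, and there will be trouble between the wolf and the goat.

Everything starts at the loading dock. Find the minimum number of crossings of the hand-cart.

impossible

Whatever the first load, the items left behind include a forbidden pair without the porter. No opening move is safe, so no plan exists.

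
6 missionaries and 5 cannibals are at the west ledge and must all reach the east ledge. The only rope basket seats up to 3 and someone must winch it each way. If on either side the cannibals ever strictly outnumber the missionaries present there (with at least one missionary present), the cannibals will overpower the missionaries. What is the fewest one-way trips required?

9

Counting alone: each trip to the east ledge takes at most 3 across and each return brings at least 1 back, so after t trips out (and t−1 returns) at most 3t − (t−1) of the 11 are across; that first reaches 11 at t = 5, so at least 9 crossings are needed.
The plan below uses exactly 9 crossings, so it is optimal:
1. 3 cannibals → the east ledge.  (the west ledge: 6M 2C; the east ledge: 0M 3C)
2. 1 cannibal ← the west ledge.  (the west ledge: 6M 3C; the east ledge: 0M 2C)
3. 3 missionaries → the east ledge.  (the west ledge: 3M 3C; the east ledge: 3M 2C)
4. 1 missionary ← the west ledge.  (the west ledge: 4M 3C; the east ledge: 2M 2C)
5. 2 missionaries and 1 cannibal → the east ledge.  (the west ledge: 2M 2C; the east ledge: 4M 3C)
6. 1 missionary ← the west ledge.  (the west ledge: 3M 2C; the east ledge: 3M 3C)
7. 2 missionaries and 1 cannibal → the east ledge.  (the west ledge: 1M 1C; the east ledge: 5M 4C)
8. 1 missionary ← the west ledge.  (the west ledge: 2M 1C; the east ledge: 4M 4C)
9. 2 missionaries and 1 cannibal → the east ledge.  (the west ledge: 0M 0C; the east ledge: 6M 5C)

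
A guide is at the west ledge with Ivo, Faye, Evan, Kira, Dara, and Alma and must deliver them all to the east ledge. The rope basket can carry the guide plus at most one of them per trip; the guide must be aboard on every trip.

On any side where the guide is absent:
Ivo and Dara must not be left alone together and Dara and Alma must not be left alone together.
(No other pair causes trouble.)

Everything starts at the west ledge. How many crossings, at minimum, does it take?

13

Counting alone: the guide can take at most 1 across per trip to the east ledge, so moving all 6 needs at least 6 loaded trips out, with a return between consecutive ones — at least 11 crossings.
The safety rule pushes this higher. Following every safe sequence of crossings, the most of the 6 that can be at the east ledge as the rope basket arrives there on crossing 11 is 5 — never all 6.
So no plan with fewer than 13 crossings exists, and this one achieves 13:
1. Guide goes to the east ledge with Dara.  [the west ledge: Alma, Evan, Faye, Ivo, Kira | the east ledge: Dara]
2. Guide goes back to the west ledge alone.  [the west ledge: Alma, Evan, Faye, Ivo, Kira | the east ledge: Dara]
3. Guide goes to the east ledge with Ivo.  [the west ledge: Alma, Evan, Faye, Kira | the east ledge: Dara, Ivo]
4. Guide goes back to the west ledge with Dara.  [the west ledge: Alma, Dara, Evan, Faye, Kira | the east ledge: Ivo]
5. Guide goes to the east ledge with Alma.  [the west ledge: Dara, Evan, Faye, Kira | the east ledge: Alma, Ivo]
6. Guide goes back to the west ledge alone.  [the west ledge: Dara, Evan, Faye, Kira | the east ledge: Alma, Ivo]
7. Guide goes to the east ledge with Faye.  [the west ledge: Dara, Evan, Kira | the east ledge: Alma, Faye, Ivo]
8. Guide goes back to the west ledge alone.  [the west ledge: Dara, Evan, Kira | the east ledge: Alma, Faye, Ivo]
9. Guide goes to the east ledge with Evan.  [the west ledge: Dara, Kira | the east ledge: Alma, Evan, Faye, Ivo]
10. Guide goes back to the west ledge alone.  [the west ledge: Dara, Kira | the east ledge: Alma, Evan, Faye, Ivo]
11. Guide goes to the east ledge with Kira.  [the west ledge: Dara | the east ledge: Alma, Evan, Faye, Ivo, Kira]
12. Guide goes back to the west ledge alone.  [the west ledge: Dara | the east ledge: Alma, Evan, Faye, Ivo, Kira]
13. Guide goes to the east ledge with Dara.  [the west ledge: — | the east ledge: Alma, Dara, Evan, Faye, Ivo, Kira]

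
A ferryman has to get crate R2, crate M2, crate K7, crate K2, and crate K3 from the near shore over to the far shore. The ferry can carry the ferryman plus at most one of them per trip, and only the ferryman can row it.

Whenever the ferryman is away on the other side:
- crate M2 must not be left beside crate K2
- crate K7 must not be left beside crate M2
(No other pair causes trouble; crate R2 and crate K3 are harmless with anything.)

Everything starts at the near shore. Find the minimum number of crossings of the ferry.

11

Counting alone: the ferryman can take at most 1 across per trip to the far shore, so moving all 5 needs at least 5 loaded trips out, with a return between consecutive ones — at least 9 crossings.
The safety rule pushes this higher. Following every safe sequence of crossings, the most of the 5 that can be at the far shore as the ferry arrives there on crossing 9 is 4 — never all 5.
So no plan with fewer than 11 crossings exists, and this one achieves 11:
1. Ferryman goes to the far shore with crate M2.
2. Ferryman goes back to the near shore alone.
3. Ferryman goes to the far shore with crate R2.
4. Ferryman goes back to the near shore alone.
5. Ferryman goes to the far shore with crate K7.
6. Ferryman goes back to the near shore with crate M2.
7. Ferryman goes to the far shore with crate K2.
8. Ferryman goes back to the near shore alone.
9. Ferryman goes to the far shore with crate K3.
10. Ferryman goes back to the near shore alone.
11. Ferryman goes to the far shore with crate M2.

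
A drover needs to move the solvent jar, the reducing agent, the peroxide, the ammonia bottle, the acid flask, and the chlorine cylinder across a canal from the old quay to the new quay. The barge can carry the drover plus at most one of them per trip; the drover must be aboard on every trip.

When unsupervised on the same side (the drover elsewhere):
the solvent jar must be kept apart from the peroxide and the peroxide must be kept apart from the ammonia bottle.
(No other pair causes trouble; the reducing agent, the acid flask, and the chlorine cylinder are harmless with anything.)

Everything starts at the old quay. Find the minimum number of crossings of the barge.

Counting alone: the drover can take at most 1 across per trip to the new quay, so moving all 6 needs at least 6 loaded trips out, with a return between consecutive ones — at least 11 crossings.
The safety rule pushes this higher. Following every safe sequence of crossings, the most of the 6 that can be at the new quay as the barge arrives there on crossing 11 is 5 — never all 6.
So no plan with fewer than 13 crossings exists, and this one achieves 13:
1. Drover goes to the new quay with the peroxide.  [the old quay: the acid flask, the ammonia bottle, the chlorine cylinder, the reducing agent, the solvent jar | the new quay: the peroxide]
2. Drover goes back to the old quay alone.  [the old quay: the acid flask, the ammonia bottle, the chlorine cylinder, the reducing agent, the solvent jar | the new quay: the peroxide]
3. Drover goes to the new quay with the solvent jar.  [the old quay: the acid flask, the ammonia bottle, the chlorine cylinder, the reducing agent | the new quay: the peroxide, the solvent jar]
4. Drover goes back to the old quay with the peroxide.  [the old quay: the acid flask, the ammonia bottle, the chlorine cylinder, the peroxide, the reducing agent | the new quay: the solvent jar]
5. Drover goes to the new quay with the ammonia bottle.  [the old quay: the acid flask, the chlorine cylinder, the peroxide, the reducing agent | the new quay: the ammonia bottle, the solvent jar]
6. Drover goes back to the old quay alone.  [the old quay: the acid flask, the chlorine cylinder, the peroxide, the reducing agent | the new quay: the ammonia bottle, the solvent jar]
7. Drover goes to the new quay with the reducing agent.  [the old quay: the acid flask, the chlorine cylinder, the peroxide | the new quay: the ammonia bottle, the reducing agent, the solvent jar]
8. Drover goes back to the old quay alone.  [the old quay: the acid flask, the chlorine cylinder, the peroxide | the new quay: the ammonia bottle, the reducing agent, the solvent jar]
9. Drover goes to the new quay with the acid flask.  [the old quay: the chlorine cylinder, the peroxide | the new quay: the acid flask, the ammonia bottle, the reducing agent, the solvent jar]
10. Drover goes back to the old quay alone.  [the old quay: the chlorine cylinder, the peroxide | the new quay: the acid flask, the ammonia bottle, the reducing agent, the solvent jar]
11. Drover goes to the new quay with the chlorine cylinder.  [the old quay: the peroxide | the new quay: the acid flask, the ammonia bottle, the chlorine cylinder, the reducing agent, the solvent jar]
12. Drover goes back to the old quay alone.  [the old quay: the peroxide | the new quay: the acid flask, the ammonia bottle, the chlorine cylinder, the reducing agent, the solvent jar]
13. Drover goes to the new quay with the peroxide.  [the old quay: — | the new quay: the acid flask, the ammonia bottle, the chlorine cylinder, the peroxide, the reducing agent, the solvent jar]

13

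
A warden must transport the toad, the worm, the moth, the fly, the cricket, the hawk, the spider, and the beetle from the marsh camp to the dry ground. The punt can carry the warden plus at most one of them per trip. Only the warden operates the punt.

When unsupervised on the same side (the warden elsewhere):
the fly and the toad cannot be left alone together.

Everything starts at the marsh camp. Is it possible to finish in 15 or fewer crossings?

Yes

Yes — this plan uses 15 crossings (≤ 15):
1. Warden goes to the dry ground with the toad.  [the marsh camp: the beetle, the cricket, the fly, the hawk, the moth, the spider, the worm | the dry ground: the toad]
2. Warden goes back to the marsh camp alone.  [the marsh camp: the beetle, the cricket, the fly, the hawk, the moth, the spider, the worm | the dry ground: the toad]
3. Warden goes to the dry ground with the worm.  [the marsh camp: the beetle, the cricket, the fly, the hawk, the moth, the spider | the dry ground: the toad, the worm]
4. Warden goes back to the marsh camp alone.  [the marsh camp: the beetle, the cricket, the fly, the hawk, the moth, the spider | the dry ground: the toad, the worm]
5. Warden goes to the dry ground with the moth.  [the marsh camp: the beetle, the cricket, the fly, the hawk, the spider | the dry ground: the moth, the toad, the worm]
6. Warden goes back to the marsh camp alone.  [the marsh camp: the beetle, the cricket, the fly, the hawk, the spider | the dry ground: the moth, the toad, the worm]
7. Warden goes to the dry ground with the cricket.  [the marsh camp: the beetle, the fly, the hawk, the spider | the dry ground: the cricket, the moth, the toad, the worm]
8. Warden goes back to the marsh camp alone.  [the marsh camp: the beetle, the fly, the hawk, the spider | the dry ground: the cricket, the moth, the toad, the worm]
9. Warden goes to the dry ground with the hawk.  [the marsh camp: the beetle, the fly, the spider | the dry ground: the cricket, the hawk, the moth, the toad, the worm]
10. Warden goes back to the marsh camp alone.  [the marsh camp: the beetle, the fly, the spider | the dry ground: the cricket, the hawk, the moth, the toad, the worm]
11. Warden goes to the dry ground with the spider.  [the marsh camp: the beetle, the fly | the dry ground: the cricket, the hawk, the moth, the spider, the toad, the worm]
12. Warden goes back to the marsh camp alone.  [the marsh camp: the beetle, the fly | the dry ground: the cricket, the hawk, the moth, the spider, the toad, the worm]
13. Warden goes to the dry ground with the beetle.  [the marsh camp: the fly | the dry ground: the beetle, the cricket, the hawk, the moth, the spider, the toad, the worm]
14. Warden goes back to the marsh camp alone.  [the marsh camp: the fly | the dry ground: the beetle, the cricket, the hawk, the moth, the spider, the toad, the worm]
15. Warden goes to the dry ground with the fly.  [the marsh camp: — | the dry ground: the beetle, the cricket, the fly, the hawk, the moth, the spider, the toad, the worm]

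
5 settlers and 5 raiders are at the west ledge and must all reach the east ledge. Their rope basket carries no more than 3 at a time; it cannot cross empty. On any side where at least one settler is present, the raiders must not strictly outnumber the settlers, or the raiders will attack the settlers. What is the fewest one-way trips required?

Counting alone: each trip to the east ledge takes at most 3 across and each return brings at least 1 back, so after t trips out (and t−1 returns) at most 3t − (t−1) of the 10 are across; that first reaches 10 at t = 5, so at least 9 crossings are needed.
The safety rule pushes this higher. Following every safe sequence of crossings, the most of the 10 that can be at the east ledge as the rope basket arrives there on crossing 9 is 9 — never all 10.
So no plan with fewer than 11 crossings exists, and this one achieves 11:
1. 2 raiders → the east ledge.  (the west ledge: 5S 3R; the east ledge: 0S 2R)
2. 1 raider ← the west ledge.  (the west ledge: 5S 4R; the east ledge: 0S 1R)
3. 3 raiders → the east ledge.  (the west ledge: 5S 1R; the east ledge: 0S 4R)
4. 1 raider ← the west ledge.  (the west ledge: 5S 2R; the east ledge: 0S 3R)
5. 3 settlers → the east ledge.  (the west ledge: 2S 2R; the east ledge: 3S 3R)
6. 1 settler and 1 raider ← the west ledge.  (the west ledge: 3S 3R; the east ledge: 2S 2R)
7. 3 settlers → the east ledge.  (the west ledge: 0S 3R; the east ledge: 5S 2R)
8. 1 raider ← the west ledge.  (the west ledge: 0S 4R; the east ledge: 5S 1R)
9. 2 raiders → the east ledge.  (the west ledge: 0S 2R; the east ledge: 5S 3R)
10. 1 raider ← the west ledge.  (the west ledge: 0S 3R; the east ledge: 5S 2R)
11. 3 raiders → the east ledge.  (the west ledge: 0S 0R; the east ledge: 5S 5R)

11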